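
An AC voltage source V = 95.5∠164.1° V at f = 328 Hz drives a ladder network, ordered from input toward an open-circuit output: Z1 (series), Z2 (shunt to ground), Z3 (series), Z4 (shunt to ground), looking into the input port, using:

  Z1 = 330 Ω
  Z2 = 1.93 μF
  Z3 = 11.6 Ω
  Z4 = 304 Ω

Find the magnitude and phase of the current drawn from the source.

Step 1 — Angular frequency: ω = 2π·f = 2π·328 = 2061 rad/s.
Step 2 — Component impedances:
  Z1: Z = R = 330 Ω
  Z2: Z = 1/(jωC) = -j/(ω·C) = 0 - j251.4 Ω
  Z3: Z = R = 11.6 Ω
  Z4: Z = R = 304 Ω
Step 3 — Ladder network (open output): work backward from the far end, alternating series and parallel combinations. Z_in = 452.5 - j153.8 Ω = 478∠-18.8° Ω.
Step 4 — Source phasor: V = 95.5∠164.1° V = -91.85 + j26.16 V.
Step 5 — Ohm's law: I = V / Z_total = (-91.85 + j26.16) / (452.5 - j153.8) = -0.1996 - j0.01001 A.
Step 6 — Convert to polar: |I| = 0.1998 A, ∠I = -177.1°.

I = 0.1998∠-177.1° A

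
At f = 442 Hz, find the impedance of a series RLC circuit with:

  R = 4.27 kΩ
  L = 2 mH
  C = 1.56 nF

Step 1 — Angular frequency: ω = 2π·f = 2π·442 = 2777 rad/s.
Step 2 — Component impedances:
  R: Z = R = 4270 Ω
  L: Z = jωL = j·2777·0.002 = 0 + j5.554 Ω
  C: Z = 1/(jωC) = -j/(ω·C) = 0 - j2.308e+05 Ω
Step 3 — Series combination: Z_total = R + L + C = 4270 - j2.308e+05 Ω = 2.309e+05∠-88.9° Ω.

Z = 4270 - j2.308e+05 Ω = 2.309e+05∠-88.9° Ω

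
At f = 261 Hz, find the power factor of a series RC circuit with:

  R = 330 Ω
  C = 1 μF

Step 1 — Angular frequency: ω = 2π·f = 2π·261 = 1640 rad/s.
Step 2 — Component impedances:
  R: Z = R = 330 Ω
  C: Z = 1/(jωC) = -j/(ω·C) = 0 - j609.8 Ω
Step 3 — Series combination: Z_total = R + C = 330 - j609.8 Ω = 693.4∠-61.6° Ω.
Step 4 — Power factor: PF = cos(φ) = Re(Z)/|Z| = 330/693.4 = 0.4759.
Step 5 — Type: Im(Z) = -609.8 ⇒ leading (phase φ = -61.6°).

PF = 0.4759 (leading, φ = -61.6°)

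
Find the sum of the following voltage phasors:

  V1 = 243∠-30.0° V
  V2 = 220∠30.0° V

Step 1 — Convert each phasor to rectangular form:
  V1 = 243·(cos(-30.0°) + j·sin(-30.0°)) = 210.4 - j121.5 V
  V2 = 220·(cos(30.0°) + j·sin(30.0°)) = 190.5 + j110 V
Step 2 — Sum components: V_total = 401 - j11.5 V.
Step 3 — Convert to polar: |V_total| = 401.1 V, ∠V_total = -1.6°.

V_total = 401.1∠-1.6° V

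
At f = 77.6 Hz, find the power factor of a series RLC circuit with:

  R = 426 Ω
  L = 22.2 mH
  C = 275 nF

Step 1 — Angular frequency: ω = 2π·f = 2π·77.6 = 487.6 rad/s.
Step 2 — Component impedances:
  R: Z = R = 426 Ω
  L: Z = jωL = j·487.6·0.0222 = 0 + j10.82 Ω
  C: Z = 1/(jωC) = -j/(ω·C) = 0 - j7458 Ω
Step 3 — Series combination: Z_total = R + L + C = 426 - j7447 Ω = 7459∠-86.7° Ω.
Step 4 — Power factor: PF = cos(φ) = Re(Z)/|Z| = 426/7459 = 0.05711.
Step 5 — Type: Im(Z) = -7447 ⇒ leading (phase φ = -86.7°).

PF = 0.05711 (leading, φ = -86.7°)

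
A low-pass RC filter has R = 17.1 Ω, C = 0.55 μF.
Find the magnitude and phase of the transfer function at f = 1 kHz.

Step 1 — Angular frequency: ω = 2π·1000 = 6283 rad/s.
Step 2 — Transfer function: H(jω) = 1/(1 + jωRC).
Step 3 — Denominator: 1 + jωRC = 1 + j·6283·17.1·5.5e-07 = 1 + j0.05909.
Step 4 — H = 0.9965 - j0.05889.
Step 5 — Magnitude: |H| = 0.9983 (-0.0 dB); phase: φ = -3.4°.

|H| = 0.9983 (-0.0 dB), φ = -3.4°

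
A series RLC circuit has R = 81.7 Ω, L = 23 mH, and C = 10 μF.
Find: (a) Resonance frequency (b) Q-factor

Step 1 — Resonance condition Im(Z)=0 gives ω₀ = 1/√(LC).
Step 2 — ω₀ = 1/√(0.023·1e-05) = 2085 rad/s.
Step 3 — f₀ = ω₀/(2π) = 331.9 Hz.
Step 4 — Series Q: Q = ω₀L/R = 2085·0.023/81.7 = 0.587.

(a) f₀ = 331.9 Hz  (b) Q = 0.587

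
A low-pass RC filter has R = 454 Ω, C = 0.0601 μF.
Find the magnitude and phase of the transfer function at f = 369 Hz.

Step 1 — Angular frequency: ω = 2π·369 = 2318 rad/s.
Step 2 — Transfer function: H(jω) = 1/(1 + jωRC).
Step 3 — Denominator: 1 + jωRC = 1 + j·2318·454·6.01e-08 = 1 + j0.06326.
Step 4 — H = 0.996 - j0.06301.
Step 5 — Magnitude: |H| = 0.998 (-0.0 dB); phase: φ = -3.6°.

|H| = 0.998 (-0.0 dB), φ = -3.6°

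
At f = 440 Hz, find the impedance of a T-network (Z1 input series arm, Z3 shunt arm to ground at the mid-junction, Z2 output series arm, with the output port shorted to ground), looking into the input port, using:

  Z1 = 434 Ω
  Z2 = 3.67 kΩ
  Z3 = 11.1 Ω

Step 1 — Angular frequency: ω = 2π·f = 2π·440 = 2765 rad/s.
Step 2 — Component impedances:
  Z1: Z = R = 434 Ω
  Z2: Z = R = 3670 Ω
  Z3: Z = R = 11.1 Ω
Step 3 — With the output port shorted to ground, the output series arm Z2 runs from the junction to ground; the shunt arm Z3 also runs from the junction to ground. They appear in parallel: Z3 || Z2 = 11.07 Ω.
Step 4 — Series with input arm Z1: Z_in = Z1 + (Z3 || Z2) = 445.1 Ω = 445.1∠0.0° Ω.

Z = 445.1 Ω = 445.1∠0.0° Ω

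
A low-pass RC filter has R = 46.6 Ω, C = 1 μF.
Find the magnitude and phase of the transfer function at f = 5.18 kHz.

Step 1 — Angular frequency: ω = 2π·5180 = 3.255e+04 rad/s.
Step 2 — Transfer function: H(jω) = 1/(1 + jωRC).
Step 3 — Denominator: 1 + jωRC = 1 + j·3.255e+04·46.6·1e-06 = 1 + j1.517.
Step 4 — H = 0.303 - j0.4596.
Step 5 — Magnitude: |H| = 0.5505 (-5.2 dB); phase: φ = -56.6°.

|H| = 0.5505 (-5.2 dB), φ = -56.6°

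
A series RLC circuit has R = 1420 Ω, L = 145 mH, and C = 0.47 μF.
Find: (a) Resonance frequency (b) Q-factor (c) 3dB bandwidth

Step 1 — Resonance: ω₀ = 1/√(LC) = 1/√(0.145·4.7e-07) = 3831 rad/s.
Step 2 — f₀ = ω₀/(2π) = 609.7 Hz.
Step 3 — Series Q: Q = ω₀L/R = 3831·0.145/1420 = 0.3912.
Step 4 — Bandwidth: Δω = ω₀/Q = 9793 rad/s; BW = Δω/(2π) = 1559 Hz.

(a) f₀ = 609.7 Hz  (b) Q = 0.3912  (c) BW = 1559 Hz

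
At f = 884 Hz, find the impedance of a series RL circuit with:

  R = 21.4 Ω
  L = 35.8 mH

Step 1 — Angular frequency: ω = 2π·f = 2π·884 = 5554 rad/s.
Step 2 — Component impedances:
  R: Z = R = 21.4 Ω
  L: Z = jωL = j·5554·0.0358 = 0 + j198.8 Ω
Step 3 — Series combination: Z_total = R + L = 21.4 + j198.8 Ω = 200∠83.9° Ω.

Z = 21.4 + j198.8 Ω = 200∠83.9° Ω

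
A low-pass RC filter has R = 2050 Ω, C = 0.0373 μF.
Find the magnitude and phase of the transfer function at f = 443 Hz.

Step 1 — Angular frequency: ω = 2π·443 = 2783 rad/s.
Step 2 — Transfer function: H(jω) = 1/(1 + jωRC).
Step 3 — Denominator: 1 + jωRC = 1 + j·2783·2050·3.73e-08 = 1 + j0.2128.
Step 4 — H = 0.9567 - j0.2036.
Step 5 — Magnitude: |H| = 0.9781 (-0.2 dB); phase: φ = -12.0°.

|H| = 0.9781 (-0.2 dB), φ = -12.0°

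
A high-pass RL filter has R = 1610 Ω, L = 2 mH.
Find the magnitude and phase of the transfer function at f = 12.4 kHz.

Step 1 — Angular frequency: ω = 2π·1.24e+04 = 7.791e+04 rad/s.
Step 2 — Transfer function: H(jω) = jωL/(R + jωL).
Step 3 — Numerator jωL = j·155.8; denominator R + jωL = 1610 + j155.8.
Step 4 — H = 0.00928 + j0.09589.
Step 5 — Magnitude: |H| = 0.09633 (-20.3 dB); phase: φ = 84.5°.

|H| = 0.09633 (-20.3 dB), φ = 84.5°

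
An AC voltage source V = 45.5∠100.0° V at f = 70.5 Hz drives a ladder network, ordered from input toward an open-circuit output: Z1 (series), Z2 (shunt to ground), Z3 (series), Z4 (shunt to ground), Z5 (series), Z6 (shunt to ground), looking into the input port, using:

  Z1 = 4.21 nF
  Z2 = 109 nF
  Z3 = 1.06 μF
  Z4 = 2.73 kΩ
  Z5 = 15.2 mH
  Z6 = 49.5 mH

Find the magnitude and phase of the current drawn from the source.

Step 1 — Angular frequency: ω = 2π·f = 2π·70.5 = 443 rad/s.
Step 2 — Component impedances:
  Z1: Z = 1/(jωC) = -j/(ω·C) = 0 - j5.362e+05 Ω
  Z2: Z = 1/(jωC) = -j/(ω·C) = 0 - j2.071e+04 Ω
  Z3: Z = 1/(jωC) = -j/(ω·C) = 0 - j2130 Ω
  Z4: Z = R = 2730 Ω
  Z5: Z = jωL = j·443·0.0152 = 0 + j6.733 Ω
  Z6: Z = jωL = j·443·0.0495 = 0 + j21.93 Ω
Step 3 — Ladder network (open output): work backward from the far end, alternating series and parallel combinations. Z_in = 0.248 - j5.381e+05 Ω = 5.381e+05∠-90.0° Ω.
Step 4 — Source phasor: V = 45.5∠100.0° V = -7.901 + j44.81 V.
Step 5 — Ohm's law: I = V / Z_total = (-7.901 + j44.81) / (0.248 - j5.381e+05) = -8.327e-05 - j1.468e-05 A.
Step 6 — Convert to polar: |I| = 8.455e-05 A, ∠I = -170.0°.

I = 8.455e-05∠-170.0° A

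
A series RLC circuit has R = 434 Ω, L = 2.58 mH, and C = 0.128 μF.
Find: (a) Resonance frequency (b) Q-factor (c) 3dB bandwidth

Step 1 — Resonance condition Im(Z)=0 gives ω₀ = 1/√(LC).
Step 2 — ω₀ = 1/√(0.00258·1.28e-07) = 5.503e+04 rad/s.
Step 3 — f₀ = ω₀/(2π) = 8758 Hz.
Step 4 — Series Q: Q = ω₀L/R = 5.503e+04·0.00258/434 = 0.3271.
Step 5 — 3dB bandwidth: Δω = ω₀/Q = 1.682e+05 rad/s; BW = Δω/(2π) = 2.677e+04 Hz.

(a) f₀ = 8758 Hz  (b) Q = 0.3271  (c) BW = 2.677e+04 Hz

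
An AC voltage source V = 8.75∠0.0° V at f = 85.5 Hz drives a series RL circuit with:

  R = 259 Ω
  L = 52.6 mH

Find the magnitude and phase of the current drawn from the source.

Step 1 — Angular frequency: ω = 2π·f = 2π·85.5 = 537.2 rad/s.
Step 2 — Component impedances:
  R: Z = R = 259 Ω
  L: Z = jωL = j·537.2·0.0526 = 0 + j28.26 Ω
Step 3 — Series combination: Z_total = R + L = 259 + j28.26 Ω = 260.5∠6.2° Ω.
Step 4 — Source phasor: V = 8.75∠0.0° V = 8.75 V.
Step 5 — Ohm's law: I = V / Z_total = (8.75) / (259 + j28.26) = 0.03339 - j0.003643 A.
Step 6 — Convert to polar: |I| = 0.03358 A, ∠I = -6.2°.

I = 0.03358∠-6.2° A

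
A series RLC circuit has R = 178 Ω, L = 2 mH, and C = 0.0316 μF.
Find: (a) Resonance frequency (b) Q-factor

Step 1 — Resonance condition Im(Z)=0 gives ω₀ = 1/√(LC).
Step 2 — ω₀ = 1/√(0.002·3.16e-08) = 1.258e+05 rad/s.
Step 3 — f₀ = ω₀/(2π) = 2.002e+04 Hz.
Step 4 — Series Q: Q = ω₀L/R = 1.258e+05·0.002/178 = 1.413.

(a) f₀ = 2.002e+04 Hz  (b) Q = 1.413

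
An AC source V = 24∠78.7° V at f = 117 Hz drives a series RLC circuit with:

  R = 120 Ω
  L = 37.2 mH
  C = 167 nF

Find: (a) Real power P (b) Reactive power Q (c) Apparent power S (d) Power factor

Step 1 — Angular frequency: ω = 2π·f = 2π·117 = 735.1 rad/s.
Step 2 — Component impedances:
  R: Z = R = 120 Ω
  L: Z = jωL = j·735.1·0.0372 = 0 + j27.35 Ω
  C: Z = 1/(jωC) = -j/(ω·C) = 0 - j8146 Ω
Step 3 — Series combination: Z_total = R + L + C = 120 - j8118 Ω = 8119∠-89.2° Ω.
Step 4 — Source phasor: V = 24∠78.7° V = 4.703 + j23.53 V.
Step 5 — Current: I = V / Z = -0.00289 + j0.000622 A = 0.002956∠167.9° A.
Step 6 — Complex power: S = V·I* = 0.001049 - j0.07094 VA.
Step 7 — Real power: P = Re(S) = 0.001049 W.
Step 8 — Reactive power: Q = Im(S) = -0.07094 VAR.
Step 9 — Apparent power: |S| = 0.07094 VA.
Step 10 — Power factor: PF = P/|S| = 0.01478 (leading).

(a) P = 0.001049 W  (b) Q = -0.07094 VAR  (c) S = 0.07094 VA  (d) PF = 0.01478 (leading)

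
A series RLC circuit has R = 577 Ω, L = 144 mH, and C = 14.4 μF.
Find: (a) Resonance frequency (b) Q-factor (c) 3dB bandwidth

Step 1 — Resonance: ω₀ = 1/√(LC) = 1/√(0.144·1.44e-05) = 694.4 rad/s.
Step 2 — f₀ = ω₀/(2π) = 110.5 Hz.
Step 3 — Series Q: Q = ω₀L/R = 694.4·0.144/577 = 0.1733.
Step 4 — Bandwidth: Δω = ω₀/Q = 4007 rad/s; BW = Δω/(2π) = 637.7 Hz.

(a) f₀ = 110.5 Hz  (b) Q = 0.1733  (c) BW = 637.7 Hz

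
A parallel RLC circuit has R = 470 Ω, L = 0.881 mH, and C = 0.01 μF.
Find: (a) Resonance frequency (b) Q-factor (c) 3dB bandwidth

Step 1 — Resonance: ω₀ = 1/√(LC) = 1/√(0.000881·1e-08) = 3.369e+05 rad/s.
Step 2 — f₀ = ω₀/(2π) = 5.362e+04 Hz.
Step 3 — Parallel Q: Q = R/(ω₀L) = 470/(3.369e+05·0.000881) = 1.583.
Step 4 — Bandwidth: Δω = ω₀/Q = 2.128e+05 rad/s; BW = Δω/(2π) = 3.386e+04 Hz.

(a) f₀ = 5.362e+04 Hz  (b) Q = 1.583  (c) BW = 3.386e+04 Hz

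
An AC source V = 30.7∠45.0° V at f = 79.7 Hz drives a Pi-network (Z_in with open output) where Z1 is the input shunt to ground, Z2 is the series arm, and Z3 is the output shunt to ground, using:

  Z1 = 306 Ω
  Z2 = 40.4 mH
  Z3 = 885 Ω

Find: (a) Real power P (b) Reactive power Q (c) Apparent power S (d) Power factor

Step 1 — Angular frequency: ω = 2π·f = 2π·79.7 = 500.8 rad/s.
Step 2 — Component impedances:
  Z1: Z = R = 306 Ω
  Z2: Z = jωL = j·500.8·0.0404 = 0 + j20.23 Ω
  Z3: Z = R = 885 Ω
Step 3 — With open output, the series arm Z2 and the output shunt Z3 appear in series to ground: Z2 + Z3 = 885 + j20.23 Ω.
Step 4 — Parallel with input shunt Z1: Z_in = Z1 || (Z2 + Z3) = 227.4 + j1.335 Ω = 227.4∠0.3° Ω.
Step 5 — Source phasor: V = 30.7∠45.0° V = 21.71 + j21.71 V.
Step 6 — Current: I = V / Z = 0.09602 + j0.0949 A = 0.135∠44.7° A.
Step 7 — Complex power: S = V·I* = 4.144 + j0.02433 VA.
Step 8 — Real power: P = Re(S) = 4.144 W.
Step 9 — Reactive power: Q = Im(S) = 0.02433 VAR.
Step 10 — Apparent power: |S| = 4.145 VA.
Step 11 — Power factor: PF = P/|S| = 1 (lagging).

(a) P = 4.144 W  (b) Q = 0.02433 VAR  (c) S = 4.145 VA  (d) PF = 1 (lagging)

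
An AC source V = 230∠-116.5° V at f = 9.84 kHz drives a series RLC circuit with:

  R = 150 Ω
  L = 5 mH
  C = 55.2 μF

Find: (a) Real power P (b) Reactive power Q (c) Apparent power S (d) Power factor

Step 1 — Angular frequency: ω = 2π·f = 2π·9840 = 6.183e+04 rad/s.
Step 2 — Component impedances:
  R: Z = R = 150 Ω
  L: Z = jωL = j·6.183e+04·0.005 = 0 + j309.1 Ω
  C: Z = 1/(jωC) = -j/(ω·C) = 0 - j0.293 Ω
Step 3 — Series combination: Z_total = R + L + C = 150 + j308.8 Ω = 343.3∠64.1° Ω.
Step 4 — Source phasor: V = 230∠-116.5° V = -102.6 - j205.8 V.
Step 5 — Current: I = V / Z = -0.6699 + j0.006953 A = 0.6699∠179.4° A.
Step 6 — Complex power: S = V·I* = 67.31 + j138.6 VA.
Step 7 — Real power: P = Re(S) = 67.31 W.
Step 8 — Reactive power: Q = Im(S) = 138.6 VAR.
Step 9 — Apparent power: |S| = 154.1 VA.
Step 10 — Power factor: PF = P/|S| = 0.4369 (lagging).

(a) P = 67.31 W  (b) Q = 138.6 VAR  (c) S = 154.1 VA  (d) PF = 0.4369 (lagging)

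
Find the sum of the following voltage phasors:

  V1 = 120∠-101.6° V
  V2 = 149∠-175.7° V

Step 1 — Convert each phasor to rectangular form:
  V1 = 120·(cos(-101.6°) + j·sin(-101.6°)) = -24.13 - j117.5 V
  V2 = 149·(cos(-175.7°) + j·sin(-175.7°)) = -148.6 - j11.17 V
Step 2 — Sum components: V_total = -172.7 - j128.7 V.
Step 3 — Convert to polar: |V_total| = 215.4 V, ∠V_total = -143.3°.

V_total = 215.4∠-143.3° V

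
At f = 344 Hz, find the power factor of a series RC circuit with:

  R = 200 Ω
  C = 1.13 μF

Step 1 — Angular frequency: ω = 2π·f = 2π·344 = 2161 rad/s.
Step 2 — Component impedances:
  R: Z = R = 200 Ω
  C: Z = 1/(jωC) = -j/(ω·C) = 0 - j409.4 Ω
Step 3 — Series combination: Z_total = R + C = 200 - j409.4 Ω = 455.7∠-64.0° Ω.
Step 4 — Power factor: PF = cos(φ) = Re(Z)/|Z| = 200/455.7 = 0.4389.
Step 5 — Type: Im(Z) = -409.4 ⇒ leading (phase φ = -64.0°).

PF = 0.4389 (leading, φ = -64.0°)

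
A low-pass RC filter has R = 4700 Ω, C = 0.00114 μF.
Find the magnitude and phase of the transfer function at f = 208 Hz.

Step 1 — Angular frequency: ω = 2π·208 = 1307 rad/s.
Step 2 — Transfer function: H(jω) = 1/(1 + jωRC).
Step 3 — Denominator: 1 + jωRC = 1 + j·1307·4700·1.14e-09 = 1 + j0.007002.
Step 4 — H = 1 - j0.007002.
Step 5 — Magnitude: |H| = 1 (-0.0 dB); phase: φ = -0.4°.

|H| = 1 (-0.0 dB), φ = -0.4°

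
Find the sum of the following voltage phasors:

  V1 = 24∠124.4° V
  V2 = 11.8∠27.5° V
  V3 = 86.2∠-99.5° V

Step 1 — Convert each phasor to rectangular form:
  V1 = 24·(cos(124.4°) + j·sin(124.4°)) = -13.56 + j19.8 V
  V2 = 11.8·(cos(27.5°) + j·sin(27.5°)) = 10.47 + j5.449 V
  V3 = 86.2·(cos(-99.5°) + j·sin(-99.5°)) = -14.23 - j85.02 V
Step 2 — Sum components: V_total = -17.32 - j59.77 V.
Step 3 — Convert to polar: |V_total| = 62.23 V, ∠V_total = -106.2°.

V_total = 62.23∠-106.2° V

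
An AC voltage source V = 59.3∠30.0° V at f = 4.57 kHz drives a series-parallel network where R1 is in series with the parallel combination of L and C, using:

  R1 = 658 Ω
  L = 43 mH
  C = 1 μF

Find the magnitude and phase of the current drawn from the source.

Step 1 — Angular frequency: ω = 2π·f = 2π·4570 = 2.871e+04 rad/s.
Step 2 — Component impedances:
  R1: Z = R = 658 Ω
  L: Z = jωL = j·2.871e+04·0.043 = 0 + j1235 Ω
  C: Z = 1/(jωC) = -j/(ω·C) = 0 - j34.83 Ω
Step 3 — Parallel branch: L || C = 1/(1/L + 1/C) = 0 - j35.84 Ω.
Step 4 — Series with R1: Z_total = R1 + (L || C) = 658 - j35.84 Ω = 659∠-3.1° Ω.
Step 5 — Source phasor: V = 59.3∠30.0° V = 51.36 + j29.65 V.
Step 6 — Ohm's law: I = V / Z_total = (51.36 + j29.65) / (658 - j35.84) = 0.07537 + j0.04917 A.
Step 7 — Convert to polar: |I| = 0.08999 A, ∠I = 33.1°.

I = 0.08999∠33.1° A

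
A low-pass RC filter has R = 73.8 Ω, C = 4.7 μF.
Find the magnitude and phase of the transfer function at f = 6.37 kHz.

Step 1 — Angular frequency: ω = 2π·6370 = 4.002e+04 rad/s.
Step 2 — Transfer function: H(jω) = 1/(1 + jωRC).
Step 3 — Denominator: 1 + jωRC = 1 + j·4.002e+04·73.8·4.7e-06 = 1 + j13.88.
Step 4 — H = 0.005162 - j0.07166.
Step 5 — Magnitude: |H| = 0.07185 (-22.9 dB); phase: φ = -85.9°.

|H| = 0.07185 (-22.9 dB), φ = -85.9°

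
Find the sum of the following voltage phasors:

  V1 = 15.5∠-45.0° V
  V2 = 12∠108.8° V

Step 1 — Convert each phasor to rectangular form:
  V1 = 15.5·(cos(-45.0°) + j·sin(-45.0°)) = 10.96 - j10.96 V
  V2 = 12·(cos(108.8°) + j·sin(108.8°)) = -3.867 + j11.36 V
Step 2 — Sum components: V_total = 7.093 + j0.3996 V.
Step 3 — Convert to polar: |V_total| = 7.104 V, ∠V_total = 3.2°.

V_total = 7.104∠3.2° V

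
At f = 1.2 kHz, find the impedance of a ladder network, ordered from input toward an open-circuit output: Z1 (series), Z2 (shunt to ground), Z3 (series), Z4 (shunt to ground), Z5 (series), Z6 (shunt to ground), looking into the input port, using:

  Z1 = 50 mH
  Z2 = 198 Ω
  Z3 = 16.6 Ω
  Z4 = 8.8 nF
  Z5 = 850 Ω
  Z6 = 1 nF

Step 1 — Angular frequency: ω = 2π·f = 2π·1200 = 7540 rad/s.
Step 2 — Component impedances:
  Z1: Z = jωL = j·7540·0.05 = 0 + j377 Ω
  Z2: Z = R = 198 Ω
  Z3: Z = R = 16.6 Ω
  Z4: Z = 1/(jωC) = -j/(ω·C) = 0 - j1.507e+04 Ω
  Z5: Z = R = 850 Ω
  Z6: Z = 1/(jωC) = -j/(ω·C) = 0 - j1.326e+05 Ω
Step 3 — Ladder network (open output): work backward from the far end, alternating series and parallel combinations. Z_in = 198 + j374.1 Ω = 423.2∠62.1° Ω.

Z = 198 + j374.1 Ω = 423.2∠62.1° Ω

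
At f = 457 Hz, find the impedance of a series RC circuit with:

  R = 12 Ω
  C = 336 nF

Step 1 — Angular frequency: ω = 2π·f = 2π·457 = 2871 rad/s.
Step 2 — Component impedances:
  R: Z = R = 12 Ω
  C: Z = 1/(jωC) = -j/(ω·C) = 0 - j1036 Ω
Step 3 — Series combination: Z_total = R + C = 12 - j1036 Ω = 1037∠-89.3° Ω.

Z = 12 - j1036 Ω = 1037∠-89.3° Ω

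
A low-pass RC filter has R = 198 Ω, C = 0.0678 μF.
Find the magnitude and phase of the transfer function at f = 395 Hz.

Step 1 — Angular frequency: ω = 2π·395 = 2482 rad/s.
Step 2 — Transfer function: H(jω) = 1/(1 + jωRC).
Step 3 — Denominator: 1 + jωRC = 1 + j·2482·198·6.78e-08 = 1 + j0.03332.
Step 4 — H = 0.9989 - j0.03328.
Step 5 — Magnitude: |H| = 0.9994 (-0.0 dB); phase: φ = -1.9°.

|H| = 0.9994 (-0.0 dB), φ = -1.9°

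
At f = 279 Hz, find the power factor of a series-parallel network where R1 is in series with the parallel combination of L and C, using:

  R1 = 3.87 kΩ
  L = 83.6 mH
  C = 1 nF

Step 1 — Angular frequency: ω = 2π·f = 2π·279 = 1753 rad/s.
Step 2 — Component impedances:
  R1: Z = R = 3870 Ω
  L: Z = jωL = j·1753·0.0836 = 0 + j146.6 Ω
  C: Z = 1/(jωC) = -j/(ω·C) = 0 - j5.704e+05 Ω
Step 3 — Parallel branch: L || C = 1/(1/L + 1/C) = 0 + j146.6 Ω.
Step 4 — Series with R1: Z_total = R1 + (L || C) = 3870 + j146.6 Ω = 3873∠2.2° Ω.
Step 5 — Power factor: PF = cos(φ) = Re(Z)/|Z| = 3870/3872.8 = 0.9993.
Step 6 — Type: Im(Z) = 146.6 ⇒ lagging (phase φ = 2.2°).

PF = 0.9993 (lagging, φ = 2.2°)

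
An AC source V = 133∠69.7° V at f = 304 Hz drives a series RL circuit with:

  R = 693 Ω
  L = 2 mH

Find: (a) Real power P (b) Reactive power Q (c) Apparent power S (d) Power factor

Step 1 — Angular frequency: ω = 2π·f = 2π·304 = 1910 rad/s.
Step 2 — Component impedances:
  R: Z = R = 693 Ω
  L: Z = jωL = j·1910·0.002 = 0 + j3.82 Ω
Step 3 — Series combination: Z_total = R + L = 693 + j3.82 Ω = 693∠0.3° Ω.
Step 4 — Source phasor: V = 133∠69.7° V = 46.14 + j124.7 V.
Step 5 — Current: I = V / Z = 0.06757 + j0.1796 A = 0.1919∠69.4° A.
Step 6 — Complex power: S = V·I* = 25.52 + j0.1407 VA.
Step 7 — Real power: P = Re(S) = 25.52 W.
Step 8 — Reactive power: Q = Im(S) = 0.1407 VAR.
Step 9 — Apparent power: |S| = 25.52 VA.
Step 10 — Power factor: PF = P/|S| = 1 (lagging).

(a) P = 25.52 W  (b) Q = 0.1407 VAR  (c) S = 25.52 VA  (d) PF = 1 (lagging)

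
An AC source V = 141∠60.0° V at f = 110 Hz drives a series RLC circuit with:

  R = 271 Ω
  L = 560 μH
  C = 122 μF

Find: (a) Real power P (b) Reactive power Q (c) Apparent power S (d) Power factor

Step 1 — Angular frequency: ω = 2π·f = 2π·110 = 691.2 rad/s.
Step 2 — Component impedances:
  R: Z = R = 271 Ω
  L: Z = jωL = j·691.2·0.00056 = 0 + j0.387 Ω
  C: Z = 1/(jωC) = -j/(ω·C) = 0 - j11.86 Ω
Step 3 — Series combination: Z_total = R + L + C = 271 - j11.47 Ω = 271.2∠-2.4° Ω.
Step 4 — Source phasor: V = 141∠60.0° V = 70.5 + j122.1 V.
Step 5 — Current: I = V / Z = 0.2406 + j0.4608 A = 0.5198∠62.4° A.
Step 6 — Complex power: S = V·I* = 73.23 - j3.1 VA.
Step 7 — Real power: P = Re(S) = 73.23 W.
Step 8 — Reactive power: Q = Im(S) = -3.1 VAR.
Step 9 — Apparent power: |S| = 73.3 VA.
Step 10 — Power factor: PF = P/|S| = 0.9991 (leading).

(a) P = 73.23 W  (b) Q = -3.1 VAR  (c) S = 73.3 VA  (d) PF = 0.9991 (leading)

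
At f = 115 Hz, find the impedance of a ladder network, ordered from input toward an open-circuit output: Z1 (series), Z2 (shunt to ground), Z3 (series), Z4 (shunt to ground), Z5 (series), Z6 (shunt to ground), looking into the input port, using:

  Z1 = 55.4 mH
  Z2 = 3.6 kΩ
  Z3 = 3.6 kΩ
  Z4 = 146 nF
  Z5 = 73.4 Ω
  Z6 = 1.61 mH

Step 1 — Angular frequency: ω = 2π·f = 2π·115 = 722.6 rad/s.
Step 2 — Component impedances:
  Z1: Z = jωL = j·722.6·0.0554 = 0 + j40.03 Ω
  Z2: Z = R = 3600 Ω
  Z3: Z = R = 3600 Ω
  Z4: Z = 1/(jωC) = -j/(ω·C) = 0 - j9479 Ω
  Z5: Z = R = 73.4 Ω
  Z6: Z = jωL = j·722.6·0.00161 = 0 + j1.163 Ω
Step 3 — Ladder network (open output): work backward from the far end, alternating series and parallel combinations. Z_in = 1818 + j40.18 Ω = 1819∠1.3° Ω.

Z = 1818 + j40.18 Ω = 1819∠1.3° Ω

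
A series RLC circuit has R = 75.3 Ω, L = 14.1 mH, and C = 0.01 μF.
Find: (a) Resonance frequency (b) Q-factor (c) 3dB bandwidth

Step 1 — Resonance condition Im(Z)=0 gives ω₀ = 1/√(LC).
Step 2 — ω₀ = 1/√(0.0141·1e-08) = 8.422e+04 rad/s.
Step 3 — f₀ = ω₀/(2π) = 1.34e+04 Hz.
Step 4 — Series Q: Q = ω₀L/R = 8.422e+04·0.0141/75.3 = 15.77.
Step 5 — 3dB bandwidth: Δω = ω₀/Q = 5340 rad/s; BW = Δω/(2π) = 850 Hz.

(a) f₀ = 1.34e+04 Hz  (b) Q = 15.77  (c) BW = 850 Hz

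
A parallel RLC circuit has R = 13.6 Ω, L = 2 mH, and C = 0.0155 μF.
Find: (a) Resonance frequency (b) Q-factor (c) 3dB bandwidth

Step 1 — Resonance: ω₀ = 1/√(LC) = 1/√(0.002·1.55e-08) = 1.796e+05 rad/s.
Step 2 — f₀ = ω₀/(2π) = 2.859e+04 Hz.
Step 3 — Parallel Q: Q = R/(ω₀L) = 13.6/(1.796e+05·0.002) = 0.03786.
Step 4 — Bandwidth: Δω = ω₀/Q = 4.744e+06 rad/s; BW = Δω/(2π) = 7.55e+05 Hz.

(a) f₀ = 2.859e+04 Hz  (b) Q = 0.03786  (c) BW = 7.55e+05 Hz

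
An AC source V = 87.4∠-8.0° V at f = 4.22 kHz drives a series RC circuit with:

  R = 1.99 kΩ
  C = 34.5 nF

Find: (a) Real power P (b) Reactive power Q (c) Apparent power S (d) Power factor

Step 1 — Angular frequency: ω = 2π·f = 2π·4220 = 2.652e+04 rad/s.
Step 2 — Component impedances:
  R: Z = R = 1990 Ω
  C: Z = 1/(jωC) = -j/(ω·C) = 0 - j1093 Ω
Step 3 — Series combination: Z_total = R + C = 1990 - j1093 Ω = 2270∠-28.8° Ω.
Step 4 — Source phasor: V = 87.4∠-8.0° V = 86.55 - j12.16 V.
Step 5 — Current: I = V / Z = 0.03599 + j0.01366 A = 0.03849∠20.8° A.
Step 6 — Complex power: S = V·I* = 2.949 - j1.62 VA.
Step 7 — Real power: P = Re(S) = 2.949 W.
Step 8 — Reactive power: Q = Im(S) = -1.62 VAR.
Step 9 — Apparent power: |S| = 3.364 VA.
Step 10 — Power factor: PF = P/|S| = 0.8765 (leading).

(a) P = 2.949 W  (b) Q = -1.62 VAR  (c) S = 3.364 VA  (d) PF = 0.8765 (leading)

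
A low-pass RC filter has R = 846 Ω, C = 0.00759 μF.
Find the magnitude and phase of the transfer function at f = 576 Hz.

Step 1 — Angular frequency: ω = 2π·576 = 3619 rad/s.
Step 2 — Transfer function: H(jω) = 1/(1 + jωRC).
Step 3 — Denominator: 1 + jωRC = 1 + j·3619·846·7.59e-09 = 1 + j0.02324.
Step 4 — H = 0.9995 - j0.02323.
Step 5 — Magnitude: |H| = 0.9997 (-0.0 dB); phase: φ = -1.3°.

|H| = 0.9997 (-0.0 dB), φ = -1.3°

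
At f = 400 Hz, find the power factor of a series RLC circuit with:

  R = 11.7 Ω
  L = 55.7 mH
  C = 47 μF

Step 1 — Angular frequency: ω = 2π·f = 2π·400 = 2513 rad/s.
Step 2 — Component impedances:
  R: Z = R = 11.7 Ω
  L: Z = jωL = j·2513·0.0557 = 0 + j140 Ω
  C: Z = 1/(jωC) = -j/(ω·C) = 0 - j8.466 Ω
Step 3 — Series combination: Z_total = R + L + C = 11.7 + j131.5 Ω = 132∠84.9° Ω.
Step 4 — Power factor: PF = cos(φ) = Re(Z)/|Z| = 11.7/132.04 = 0.08861.
Step 5 — Type: Im(Z) = 131.5 ⇒ lagging (phase φ = 84.9°).

PF = 0.08861 (lagging, φ = 84.9°)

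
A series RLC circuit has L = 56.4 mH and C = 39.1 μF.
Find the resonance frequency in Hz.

Step 1 — Resonance condition Im(Z)=0 gives ω₀ = 1/√(LC).
Step 2 — ω₀ = 1/√(0.0564·3.91e-05) = 673.4 rad/s.
Step 3 — f₀ = ω₀/(2π) = 107.2 Hz.

f₀ = 107.2 Hz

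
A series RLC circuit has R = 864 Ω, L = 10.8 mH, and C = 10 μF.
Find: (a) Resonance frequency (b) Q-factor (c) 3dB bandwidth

Step 1 — Resonance: ω₀ = 1/√(LC) = 1/√(0.0108·1e-05) = 3043 rad/s.
Step 2 — f₀ = ω₀/(2π) = 484.3 Hz.
Step 3 — Series Q: Q = ω₀L/R = 3043·0.0108/864 = 0.03804.
Step 4 — Bandwidth: Δω = ω₀/Q = 8e+04 rad/s; BW = Δω/(2π) = 1.273e+04 Hz.

(a) f₀ = 484.3 Hz  (b) Q = 0.03804  (c) BW = 1.273e+04 Hz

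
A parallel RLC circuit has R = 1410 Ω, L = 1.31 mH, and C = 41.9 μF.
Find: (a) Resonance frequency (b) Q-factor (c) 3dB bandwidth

Step 1 — Resonance: ω₀ = 1/√(LC) = 1/√(0.00131·4.19e-05) = 4268 rad/s.
Step 2 — f₀ = ω₀/(2π) = 679.3 Hz.
Step 3 — Parallel Q: Q = R/(ω₀L) = 1410/(4268·0.00131) = 252.2.
Step 4 — Bandwidth: Δω = ω₀/Q = 16.93 rad/s; BW = Δω/(2π) = 2.694 Hz.

(a) f₀ = 679.3 Hz  (b) Q = 252.2  (c) BW = 2.694 Hz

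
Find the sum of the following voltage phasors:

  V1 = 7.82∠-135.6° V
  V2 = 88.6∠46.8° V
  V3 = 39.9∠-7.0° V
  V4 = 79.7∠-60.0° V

Step 1 — Convert each phasor to rectangular form:
  V1 = 7.82·(cos(-135.6°) + j·sin(-135.6°)) = -5.587 - j5.471 V
  V2 = 88.6·(cos(46.8°) + j·sin(46.8°)) = 60.65 + j64.59 V
  V3 = 39.9·(cos(-7.0°) + j·sin(-7.0°)) = 39.6 - j4.863 V
  V4 = 79.7·(cos(-60.0°) + j·sin(-60.0°)) = 39.85 - j69.02 V
Step 2 — Sum components: V_total = 134.5 - j14.77 V.
Step 3 — Convert to polar: |V_total| = 135.3 V, ∠V_total = -6.3°.

V_total = 135.3∠-6.3° V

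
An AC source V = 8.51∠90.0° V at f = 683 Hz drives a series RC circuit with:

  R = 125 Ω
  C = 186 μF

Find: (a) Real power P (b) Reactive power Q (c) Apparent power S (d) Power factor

Step 1 — Angular frequency: ω = 2π·f = 2π·683 = 4291 rad/s.
Step 2 — Component impedances:
  R: Z = R = 125 Ω
  C: Z = 1/(jωC) = -j/(ω·C) = 0 - j1.253 Ω
Step 3 — Series combination: Z_total = R + C = 125 - j1.253 Ω = 125∠-0.6° Ω.
Step 4 — Source phasor: V = 8.51∠90.0° V = 0 + j8.51 V.
Step 5 — Current: I = V / Z = -0.0006823 + j0.06807 A = 0.06808∠90.6° A.
Step 6 — Complex power: S = V·I* = 0.5793 - j0.005806 VA.
Step 7 — Real power: P = Re(S) = 0.5793 W.
Step 8 — Reactive power: Q = Im(S) = -0.005806 VAR.
Step 9 — Apparent power: |S| = 0.5793 VA.
Step 10 — Power factor: PF = P/|S| = 0.9999 (leading).

(a) P = 0.5793 W  (b) Q = -0.005806 VAR  (c) S = 0.5793 VA  (d) PF = 0.9999 (leading)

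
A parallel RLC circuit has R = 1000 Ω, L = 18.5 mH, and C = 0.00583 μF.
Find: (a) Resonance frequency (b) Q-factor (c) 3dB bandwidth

Step 1 — Resonance: ω₀ = 1/√(LC) = 1/√(0.0185·5.83e-09) = 9.629e+04 rad/s.
Step 2 — f₀ = ω₀/(2π) = 1.532e+04 Hz.
Step 3 — Parallel Q: Q = R/(ω₀L) = 1000/(9.629e+04·0.0185) = 0.5614.
Step 4 — Bandwidth: Δω = ω₀/Q = 1.715e+05 rad/s; BW = Δω/(2π) = 2.73e+04 Hz.

(a) f₀ = 1.532e+04 Hz  (b) Q = 0.5614  (c) BW = 2.73e+04 Hz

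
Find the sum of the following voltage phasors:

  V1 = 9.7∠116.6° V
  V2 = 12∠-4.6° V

Step 1 — Convert each phasor to rectangular form:
  V1 = 9.7·(cos(116.6°) + j·sin(116.6°)) = -4.343 + j8.673 V
  V2 = 12·(cos(-4.6°) + j·sin(-4.6°)) = 11.96 - j0.9624 V
Step 2 — Sum components: V_total = 7.618 + j7.711 V.
Step 3 — Convert to polar: |V_total| = 10.84 V, ∠V_total = 45.3°.

V_total = 10.84∠45.3° V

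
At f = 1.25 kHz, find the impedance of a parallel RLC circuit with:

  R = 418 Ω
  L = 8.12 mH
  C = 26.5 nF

Step 1 — Angular frequency: ω = 2π·f = 2π·1250 = 7854 rad/s.
Step 2 — Component impedances:
  R: Z = R = 418 Ω
  L: Z = jωL = j·7854·0.00812 = 0 + j63.77 Ω
  C: Z = 1/(jωC) = -j/(ω·C) = 0 - j4805 Ω
Step 3 — Parallel combination: 1/Z_total = 1/R + 1/L + 1/C; Z_total = 9.76 + j63.12 Ω = 63.87∠81.2° Ω.

Z = 9.76 + j63.12 Ω = 63.87∠81.2° Ω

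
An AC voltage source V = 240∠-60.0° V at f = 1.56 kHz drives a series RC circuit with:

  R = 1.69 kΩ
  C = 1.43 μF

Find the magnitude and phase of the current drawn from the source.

Step 1 — Angular frequency: ω = 2π·f = 2π·1560 = 9802 rad/s.
Step 2 — Component impedances:
  R: Z = R = 1690 Ω
  C: Z = 1/(jωC) = -j/(ω·C) = 0 - j71.34 Ω
Step 3 — Series combination: Z_total = R + C = 1690 - j71.34 Ω = 1692∠-2.4° Ω.
Step 4 — Source phasor: V = 240∠-60.0° V = 120 - j207.8 V.
Step 5 — Ohm's law: I = V / Z_total = (120 - j207.8) / (1690 - j71.34) = 0.07606 - j0.1198 A.
Step 6 — Convert to polar: |I| = 0.1419 A, ∠I = -57.6°.

I = 0.1419∠-57.6° A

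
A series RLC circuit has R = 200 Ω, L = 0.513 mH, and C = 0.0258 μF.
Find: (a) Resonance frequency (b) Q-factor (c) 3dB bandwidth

Step 1 — Resonance: ω₀ = 1/√(LC) = 1/√(0.000513·2.58e-08) = 2.749e+05 rad/s.
Step 2 — f₀ = ω₀/(2π) = 4.375e+04 Hz.
Step 3 — Series Q: Q = ω₀L/R = 2.749e+05·0.000513/200 = 0.705.
Step 4 — Bandwidth: Δω = ω₀/Q = 3.899e+05 rad/s; BW = Δω/(2π) = 6.205e+04 Hz.

(a) f₀ = 4.375e+04 Hz  (b) Q = 0.705  (c) BW = 6.205e+04 Hz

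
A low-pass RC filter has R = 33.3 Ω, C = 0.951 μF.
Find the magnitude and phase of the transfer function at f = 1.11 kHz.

Step 1 — Angular frequency: ω = 2π·1110 = 6974 rad/s.
Step 2 — Transfer function: H(jω) = 1/(1 + jωRC).
Step 3 — Denominator: 1 + jωRC = 1 + j·6974·33.3·9.51e-07 = 1 + j0.2209.
Step 4 — H = 0.9535 - j0.2106.
Step 5 — Magnitude: |H| = 0.9765 (-0.2 dB); phase: φ = -12.5°.

|H| = 0.9765 (-0.2 dB), φ = -12.5°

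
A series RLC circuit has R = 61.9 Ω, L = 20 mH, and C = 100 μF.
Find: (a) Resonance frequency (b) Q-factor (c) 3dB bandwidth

Step 1 — Resonance: ω₀ = 1/√(LC) = 1/√(0.02·0.0001) = 707.1 rad/s.
Step 2 — f₀ = ω₀/(2π) = 112.5 Hz.
Step 3 — Series Q: Q = ω₀L/R = 707.1·0.02/61.9 = 0.2285.
Step 4 — Bandwidth: Δω = ω₀/Q = 3095 rad/s; BW = Δω/(2π) = 492.6 Hz.

(a) f₀ = 112.5 Hz  (b) Q = 0.2285  (c) BW = 492.6 Hz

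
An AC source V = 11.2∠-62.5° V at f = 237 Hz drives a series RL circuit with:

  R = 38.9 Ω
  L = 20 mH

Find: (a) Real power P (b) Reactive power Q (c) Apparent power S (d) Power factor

Step 1 — Angular frequency: ω = 2π·f = 2π·237 = 1489 rad/s.
Step 2 — Component impedances:
  R: Z = R = 38.9 Ω
  L: Z = jωL = j·1489·0.02 = 0 + j29.78 Ω
Step 3 — Series combination: Z_total = R + L = 38.9 + j29.78 Ω = 48.99∠37.4° Ω.
Step 4 — Source phasor: V = 11.2∠-62.5° V = 5.172 - j9.935 V.
Step 5 — Current: I = V / Z = -0.03945 - j0.2252 A = 0.2286∠-99.9° A.
Step 6 — Complex power: S = V·I* = 2.033 + j1.556 VA.
Step 7 — Real power: P = Re(S) = 2.033 W.
Step 8 — Reactive power: Q = Im(S) = 1.556 VAR.
Step 9 — Apparent power: |S| = 2.56 VA.
Step 10 — Power factor: PF = P/|S| = 0.794 (lagging).

(a) P = 2.033 W  (b) Q = 1.556 VAR  (c) S = 2.56 VA  (d) PF = 0.794 (lagging)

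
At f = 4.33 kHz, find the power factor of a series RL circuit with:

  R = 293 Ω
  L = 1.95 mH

Step 1 — Angular frequency: ω = 2π·f = 2π·4330 = 2.721e+04 rad/s.
Step 2 — Component impedances:
  R: Z = R = 293 Ω
  L: Z = jωL = j·2.721e+04·0.00195 = 0 + j53.05 Ω
Step 3 — Series combination: Z_total = R + L = 293 + j53.05 Ω = 297.8∠10.3° Ω.
Step 4 — Power factor: PF = cos(φ) = Re(Z)/|Z| = 293/297.76 = 0.984.
Step 5 — Type: Im(Z) = 53.05 ⇒ lagging (phase φ = 10.3°).

PF = 0.984 (lagging, φ = 10.3°)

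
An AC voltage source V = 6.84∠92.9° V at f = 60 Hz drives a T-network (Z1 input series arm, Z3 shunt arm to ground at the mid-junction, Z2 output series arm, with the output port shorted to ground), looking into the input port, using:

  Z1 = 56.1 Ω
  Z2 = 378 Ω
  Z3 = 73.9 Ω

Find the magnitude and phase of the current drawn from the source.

Step 1 — Angular frequency: ω = 2π·f = 2π·60 = 377 rad/s.
Step 2 — Component impedances:
  Z1: Z = R = 56.1 Ω
  Z2: Z = R = 378 Ω
  Z3: Z = R = 73.9 Ω
Step 3 — With the output port shorted to ground, the output series arm Z2 runs from the junction to ground; the shunt arm Z3 also runs from the junction to ground. They appear in parallel: Z3 || Z2 = 61.82 Ω.
Step 4 — Series with input arm Z1: Z_in = Z1 + (Z3 || Z2) = 117.9 Ω = 117.9∠0.0° Ω.
Step 5 — Source phasor: V = 6.84∠92.9° V = -0.3461 + j6.831 V.
Step 6 — Ohm's law: I = V / Z_total = (-0.3461 + j6.831) / (117.9) = -0.002935 + j0.05793 A.
Step 7 — Convert to polar: |I| = 0.05801 A, ∠I = 92.9°.

I = 0.05801∠92.9° A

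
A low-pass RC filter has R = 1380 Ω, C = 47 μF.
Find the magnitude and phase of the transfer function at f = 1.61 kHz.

Step 1 — Angular frequency: ω = 2π·1610 = 1.012e+04 rad/s.
Step 2 — Transfer function: H(jω) = 1/(1 + jωRC).
Step 3 — Denominator: 1 + jωRC = 1 + j·1.012e+04·1380·4.7e-05 = 1 + j656.1.
Step 4 — H = 2.323e-06 - j0.001524.
Step 5 — Magnitude: |H| = 0.001524 (-56.3 dB); phase: φ = -89.9°.

|H| = 0.001524 (-56.3 dB), φ = -89.9°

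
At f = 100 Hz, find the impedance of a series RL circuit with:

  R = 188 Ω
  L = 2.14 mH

Step 1 — Angular frequency: ω = 2π·f = 2π·100 = 628.3 rad/s.
Step 2 — Component impedances:
  R: Z = R = 188 Ω
  L: Z = jωL = j·628.3·0.00214 = 0 + j1.345 Ω
Step 3 — Series combination: Z_total = R + L = 188 + j1.345 Ω = 188∠0.4° Ω.

Z = 188 + j1.345 Ω = 188∠0.4° Ω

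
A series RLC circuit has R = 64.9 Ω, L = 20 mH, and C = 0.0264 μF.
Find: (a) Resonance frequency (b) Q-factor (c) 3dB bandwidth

Step 1 — Resonance: ω₀ = 1/√(LC) = 1/√(0.02·2.64e-08) = 4.352e+04 rad/s.
Step 2 — f₀ = ω₀/(2π) = 6926 Hz.
Step 3 — Series Q: Q = ω₀L/R = 4.352e+04·0.02/64.9 = 13.41.
Step 4 — Bandwidth: Δω = ω₀/Q = 3245 rad/s; BW = Δω/(2π) = 516.5 Hz.

(a) f₀ = 6926 Hz  (b) Q = 13.41  (c) BW = 516.5 Hz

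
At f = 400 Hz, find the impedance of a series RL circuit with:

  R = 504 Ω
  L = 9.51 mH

Step 1 — Angular frequency: ω = 2π·f = 2π·400 = 2513 rad/s.
Step 2 — Component impedances:
  R: Z = R = 504 Ω
  L: Z = jωL = j·2513·0.00951 = 0 + j23.9 Ω
Step 3 — Series combination: Z_total = R + L = 504 + j23.9 Ω = 504.6∠2.7° Ω.

Z = 504 + j23.9 Ω = 504.6∠2.7° Ω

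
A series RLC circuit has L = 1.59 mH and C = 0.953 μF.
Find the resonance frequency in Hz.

Step 1 — Resonance condition Im(Z)=0 gives ω₀ = 1/√(LC).
Step 2 — ω₀ = 1/√(0.00159·9.53e-07) = 2.569e+04 rad/s.
Step 3 — f₀ = ω₀/(2π) = 4089 Hz.

f₀ = 4089 Hz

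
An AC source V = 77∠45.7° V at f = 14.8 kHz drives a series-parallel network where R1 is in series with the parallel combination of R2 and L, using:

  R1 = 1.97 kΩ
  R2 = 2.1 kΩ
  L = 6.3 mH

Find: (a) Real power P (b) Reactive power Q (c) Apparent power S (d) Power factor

Step 1 — Angular frequency: ω = 2π·f = 2π·1.48e+04 = 9.299e+04 rad/s.
Step 2 — Component impedances:
  R1: Z = R = 1970 Ω
  R2: Z = R = 2100 Ω
  L: Z = jωL = j·9.299e+04·0.0063 = 0 + j585.8 Ω
Step 3 — Parallel branch: R2 || L = 1/(1/R2 + 1/L) = 151.6 + j543.5 Ω.
Step 4 — Series with R1: Z_total = R1 + (R2 || L) = 2122 + j543.5 Ω = 2190∠14.4° Ω.
Step 5 — Source phasor: V = 77∠45.7° V = 53.78 + j55.11 V.
Step 6 — Current: I = V / Z = 0.03003 + j0.01828 A = 0.03516∠31.3° A.
Step 7 — Complex power: S = V·I* = 2.622 + j0.6718 VA.
Step 8 — Real power: P = Re(S) = 2.622 W.
Step 9 — Reactive power: Q = Im(S) = 0.6718 VAR.
Step 10 — Apparent power: |S| = 2.707 VA.
Step 11 — Power factor: PF = P/|S| = 0.9687 (lagging).

(a) P = 2.622 W  (b) Q = 0.6718 VAR  (c) S = 2.707 VA  (d) PF = 0.9687 (lagging)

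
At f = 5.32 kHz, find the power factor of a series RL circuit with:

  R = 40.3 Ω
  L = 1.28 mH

Step 1 — Angular frequency: ω = 2π·f = 2π·5320 = 3.343e+04 rad/s.
Step 2 — Component impedances:
  R: Z = R = 40.3 Ω
  L: Z = jωL = j·3.343e+04·0.00128 = 0 + j42.79 Ω
Step 3 — Series combination: Z_total = R + L = 40.3 + j42.79 Ω = 58.78∠46.7° Ω.
Step 4 — Power factor: PF = cos(φ) = Re(Z)/|Z| = 40.3/58.78 = 0.6856.
Step 5 — Type: Im(Z) = 42.79 ⇒ lagging (phase φ = 46.7°).

PF = 0.6856 (lagging, φ = 46.7°)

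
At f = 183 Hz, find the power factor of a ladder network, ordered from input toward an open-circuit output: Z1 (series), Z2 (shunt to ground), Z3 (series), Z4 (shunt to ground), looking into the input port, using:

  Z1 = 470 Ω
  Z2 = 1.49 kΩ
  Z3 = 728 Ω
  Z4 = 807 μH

Step 1 — Angular frequency: ω = 2π·f = 2π·183 = 1150 rad/s.
Step 2 — Component impedances:
  Z1: Z = R = 470 Ω
  Z2: Z = R = 1490 Ω
  Z3: Z = R = 728 Ω
  Z4: Z = jωL = j·1150·0.000807 = 0 + j0.9279 Ω
Step 3 — Ladder network (open output): work backward from the far end, alternating series and parallel combinations. Z_in = 959.1 + j0.4187 Ω = 959.1∠0.0° Ω.
Step 4 — Power factor: PF = cos(φ) = Re(Z)/|Z| = 959.1/959.1 = 1.
Step 5 — Type: Im(Z) = 0.4187 ⇒ lagging (phase φ = 0.0°).

PF = 1 (lagging, φ = 0.0°)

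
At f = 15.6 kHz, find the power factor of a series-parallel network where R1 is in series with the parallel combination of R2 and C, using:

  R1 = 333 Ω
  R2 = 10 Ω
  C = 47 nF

Step 1 — Angular frequency: ω = 2π·f = 2π·1.56e+04 = 9.802e+04 rad/s.
Step 2 — Component impedances:
  R1: Z = R = 333 Ω
  R2: Z = R = 10 Ω
  C: Z = 1/(jωC) = -j/(ω·C) = 0 - j217.1 Ω
Step 3 — Parallel branch: R2 || C = 1/(1/R2 + 1/C) = 9.979 - j0.4597 Ω.
Step 4 — Series with R1: Z_total = R1 + (R2 || C) = 343 - j0.4597 Ω = 343∠-0.1° Ω.
Step 5 — Power factor: PF = cos(φ) = Re(Z)/|Z| = 343/343 = 1.
Step 6 — Type: Im(Z) = -0.4597 ⇒ leading (phase φ = -0.1°).

PF = 1 (leading, φ = -0.1°)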